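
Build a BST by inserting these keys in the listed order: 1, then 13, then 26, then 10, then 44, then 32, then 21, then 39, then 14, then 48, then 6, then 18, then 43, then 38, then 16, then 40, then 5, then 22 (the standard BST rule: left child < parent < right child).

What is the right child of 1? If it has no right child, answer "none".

13

Insert 1: tree is empty, so 1 becomes the root.
Insert 13: 13 > 1 → go right. Place as right child of 1.
Insert 26: 26 > 1 → go right; 26 > 13 → go right. Place as right child of 13.
Insert 10: 10 > 1 → go right; 10 < 13 → go left. Place as left child of 13.
Insert 44: 44 > 1 → go right; 44 > 13 → go right; 44 > 26 → go right. Place as right child of 26.
Insert 32: 32 > 1 → go right; 32 > 13 → go right; 32 > 26 → go right; 32 < 44 → go left. Place as left child of 44.
Insert 21: 21 > 1 → go right; 21 > 13 → go right; 21 < 26 → go left. Place as left child of 26.
Insert 39: 39 > 1 → go right; 39 > 13 → go right; 39 > 26 → go right; 39 < 44 → go left; 39 > 32 → go right. Place as right child of 32.
Insert 14: 14 > 1 → go right; 14 > 13 → go right; 14 < 26 → go left; 14 < 21 → go left. Place as left child of 21.
Insert 48: 48 > 1 → go right; 48 > 13 → go right; 48 > 26 → go right; 48 > 44 → go right. Place as right child of 44.
Insert 6: 6 > 1 → go right; 6 < 13 → go left; 6 < 10 → go left. Place as left child of 10.
Insert 18: 18 > 1 → go right; 18 > 13 → go right; 18 < 26 → go left; 18 < 21 → go left; 18 > 14 → go right. Place as right child of 14.
Insert 43: 43 > 1 → go right; 43 > 13 → go right; 43 > 26 → go right; 43 < 44 → go left; 43 > 32 → go right; 43 > 39 → go right. Place as right child of 39.
Insert 38: 38 > 1 → go right; 38 > 13 → go right; 38 > 26 → go right; 38 < 44 → go left; 38 > 32 → go right; 38 < 39 → go left. Place as left child of 39.
Insert 16: 16 > 1 → go right; 16 > 13 → go right; 16 < 26 → go left; 16 < 21 → go left; 16 > 14 → go right; 16 < 18 → go left. Place as left child of 18.
Insert 40: 40 > 1 → go right; 40 > 13 → go right; 40 > 26 → go right; 40 < 44 → go left; 40 > 32 → go right; 40 > 39 → go right; 40 < 43 → go left. Place as left child of 43.
Insert 5: 5 > 1 → go right; 5 < 13 → go left; 5 < 10 → go left; 5 < 6 → go left. Place as left child of 6.
Insert 22: 22 > 1 → go right; 22 > 13 → go right; 22 < 26 → go left; 22 > 21 → go right. Place as right child of 21.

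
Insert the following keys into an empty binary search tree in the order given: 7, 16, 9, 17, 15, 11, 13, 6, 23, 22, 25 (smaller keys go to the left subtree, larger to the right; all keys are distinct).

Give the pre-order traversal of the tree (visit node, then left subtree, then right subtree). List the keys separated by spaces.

7: root
16: right child of 7 (depth 1)
9: left child of 16 (depth 2)
17: right child of 16 (depth 2)
15: right child of 9 (depth 3)
11: left child of 15 (depth 4)
13: right child of 11 (depth 5)
6: left child of 7 (depth 1)
23: right child of 17 (depth 3)
22: left child of 23 (depth 4)
25: right child of 23 (depth 4)

7 6 16 9 15 11 13 17 23 22 25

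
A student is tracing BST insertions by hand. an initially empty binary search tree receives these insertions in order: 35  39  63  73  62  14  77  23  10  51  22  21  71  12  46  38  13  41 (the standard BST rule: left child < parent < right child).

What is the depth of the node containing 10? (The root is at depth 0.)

Insert 35: tree is empty, so 35 becomes the root.
Insert 39: 39 > 35 → go right. Place as right child of 35.
Insert 63: 63 > 35 → go right; 63 > 39 → go right. Place as right child of 39.
Insert 73: 73 > 35 → go right; 73 > 39 → go right; 73 > 63 → go right. Place as right child of 63.
Insert 62: 62 > 35 → go right; 62 > 39 → go right; 62 < 63 → go left. Place as left child of 63.
Insert 14: 14 < 35 → go left. Place as left child of 35.
Insert 77: 77 > 35 → go right; 77 > 39 → go right; 77 > 63 → go right; 77 > 73 → go right. Place as right child of 73.
Insert 23: 23 < 35 → go left; 23 > 14 → go right. Place as right child of 14.
Insert 10: 10 < 35 → go left; 10 < 14 → go left. Place as left child of 14.
Insert 51: 51 > 35 → go right; 51 > 39 → go right; 51 < 63 → go left; 51 < 62 → go left. Place as left child of 62.
Insert 22: 22 < 35 → go left; 22 > 14 → go right; 22 < 23 → go left. Place as left child of 23.
Insert 21: 21 < 35 → go left; 21 > 14 → go right; 21 < 23 → go left; 21 < 22 → go left. Place as left child of 22.
Insert 71: 71 > 35 → go right; 71 > 39 → go right; 71 > 63 → go right; 71 < 73 → go left. Place as left child of 73.
Insert 12: 12 < 35 → go left; 12 < 14 → go left; 12 > 10 → go right. Place as right child of 10.
Insert 46: 46 > 35 → go right; 46 > 39 → go right; 46 < 63 → go left; 46 < 62 → go left; 46 < 51 → go left. Place as left child of 51.
Insert 38: 38 > 35 → go right; 38 < 39 → go left. Place as left child of 39.
Insert 13: 13 < 35 → go left; 13 < 14 → go left; 13 > 10 → go right; 13 > 12 → go right. Place as right child of 12.
Insert 41: 41 > 35 → go right; 41 > 39 → go right; 41 < 63 → go left; 41 < 62 → go left; 41 < 51 → go left; 41 < 46 → go left. Place as left child of 46.

Path to 10: 35 → 14 → 10, which is 2 edges.

2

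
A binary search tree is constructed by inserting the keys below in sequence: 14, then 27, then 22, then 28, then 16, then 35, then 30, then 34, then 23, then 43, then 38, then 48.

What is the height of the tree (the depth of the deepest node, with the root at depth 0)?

5

Insert 14: tree is empty, so 14 becomes the root.
Insert 27: 27 > 14 → go right. Place as right child of 14.
Insert 22: 22 > 14 → go right; 22 < 27 → go left. Place as left child of 27.
Insert 28: 28 > 14 → go right; 28 > 27 → go right. Place as right child of 27.
Insert 16: 16 > 14 → go right; 16 < 27 → go left; 16 < 22 → go left. Place as left child of 22.
Insert 35: 35 > 14 → go right; 35 > 27 → go right; 35 > 28 → go right. Place as right child of 28.
Insert 30: 30 > 14 → go right; 30 > 27 → go right; 30 > 28 → go right; 30 < 35 → go left. Place as left child of 35.
Insert 34: 34 > 14 → go right; 34 > 27 → go right; 34 > 28 → go right; 34 < 35 → go left; 34 > 30 → go right. Place as right child of 30.
Insert 23: 23 > 14 → go right; 23 < 27 → go left; 23 > 22 → go right. Place as right child of 22.
Insert 43: 43 > 14 → go right; 43 > 27 → go right; 43 > 28 → go right; 43 > 35 → go right. Place as right child of 35.
Insert 38: 38 > 14 → go right; 38 > 27 → go right; 38 > 28 → go right; 38 > 35 → go right; 38 < 43 → go left. Place as left child of 43.
Insert 48: 48 > 14 → go right; 48 > 27 → go right; 48 > 28 → go right; 48 > 35 → go right; 48 > 43 → go right. Place as right child of 43.

The deepest node is 34 at depth 5.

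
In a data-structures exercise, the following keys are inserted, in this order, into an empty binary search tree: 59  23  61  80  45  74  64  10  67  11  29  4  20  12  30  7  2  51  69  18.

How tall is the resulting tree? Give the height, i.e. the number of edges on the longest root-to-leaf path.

6

Insert 59: tree is empty, so 59 becomes the root.
Insert 23: 23 < 59 → go left. Place as left child of 59.
Insert 61: 61 > 59 → go right. Place as right child of 59.
Insert 80: 80 > 59 → go right; 80 > 61 → go right. Place as right child of 61.
Insert 45: 45 < 59 → go left; 45 > 23 → go right. Place as right child of 23.
Insert 74: 74 > 59 → go right; 74 > 61 → go right; 74 < 80 → go left. Place as left child of 80.
Insert 64: 64 > 59 → go right; 64 > 61 → go right; 64 < 80 → go left; 64 < 74 → go left. Place as left child of 74.
Insert 10: 10 < 59 → go left; 10 < 23 → go left. Place as left child of 23.
Insert 67: 67 > 59 → go right; 67 > 61 → go right; 67 < 80 → go left; 67 < 74 → go left; 67 > 64 → go right. Place as right child of 64.
Insert 11: 11 < 59 → go left; 11 < 23 → go left; 11 > 10 → go right. Place as right child of 10.
Insert 29: 29 < 59 → go left; 29 > 23 → go right; 29 < 45 → go left. Place as left child of 45.
Insert 4: 4 < 59 → go left; 4 < 23 → go left; 4 < 10 → go left. Place as left child of 10.
Insert 20: 20 < 59 → go left; 20 < 23 → go left; 20 > 10 → go right; 20 > 11 → go right. Place as right child of 11.
Insert 12: 12 < 59 → go left; 12 < 23 → go left; 12 > 10 → go right; 12 > 11 → go right; 12 < 20 → go left. Place as left child of 20.
Insert 30: 30 < 59 → go left; 30 > 23 → go right; 30 < 45 → go left; 30 > 29 → go right. Place as right child of 29.
Insert 7: 7 < 59 → go left; 7 < 23 → go left; 7 < 10 → go left; 7 > 4 → go right. Place as right child of 4.
Insert 2: 2 < 59 → go left; 2 < 23 → go left; 2 < 10 → go left; 2 < 4 → go left. Place as left child of 4.
Insert 51: 51 < 59 → go left; 51 > 23 → go right; 51 > 45 → go right. Place as right child of 45.
Insert 69: 69 > 59 → go right; 69 > 61 → go right; 69 < 80 → go left; 69 < 74 → go left; 69 > 64 → go right; 69 > 67 → go right. Place as right child of 67.
Insert 18: 18 < 59 → go left; 18 < 23 → go left; 18 > 10 → go right; 18 > 11 → go right; 18 < 20 → go left; 18 > 12 → go right. Place as right child of 12.

The deepest node is 69 at depth 6.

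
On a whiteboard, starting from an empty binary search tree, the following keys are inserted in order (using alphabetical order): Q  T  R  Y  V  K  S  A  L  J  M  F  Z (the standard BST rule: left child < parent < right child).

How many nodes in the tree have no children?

Insert Q: tree is empty, so Q becomes the root.
Insert T: T > Q → go right. Place as right child of Q.
Insert R: R > Q → go right; R < T → go left. Place as left child of T.
Insert Y: Y > Q → go right; Y > T → go right. Place as right child of T.
Insert V: V > Q → go right; V > T → go right; V < Y → go left. Place as left child of Y.
Insert K: K < Q → go left. Place as left child of Q.
Insert S: S > Q → go right; S < T → go left; S > R → go right. Place as right child of R.
Insert A: A < Q → go left; A < K → go left. Place as left child of K.
Insert L: L < Q → go left; L > K → go right. Place as right child of K.
Insert J: J < Q → go left; J < K → go left; J > A → go right. Place as right child of A.
Insert M: M < Q → go left; M > K → go right; M > L → go right. Place as right child of L.
Insert F: F < Q → go left; F < K → go left; F > A → go right; F < J → go left. Place as left child of J.
Insert Z: Z > Q → go right; Z > T → go right; Z > Y → go right. Place as right child of Y.

Leaves: F, M, S, V, Z — 5 in total.

5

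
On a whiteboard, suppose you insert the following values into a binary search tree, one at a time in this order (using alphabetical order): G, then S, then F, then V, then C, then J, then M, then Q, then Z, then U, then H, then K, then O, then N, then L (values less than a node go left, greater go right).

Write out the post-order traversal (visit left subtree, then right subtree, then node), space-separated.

Insert G: tree is empty, so G becomes the root.
Insert S: S > G → go right. Place as right child of G.
Insert F: F < G → go left. Place as left child of G.
Insert V: V > G → go right; V > S → go right. Place as right child of S.
Insert C: C < G → go left; C < F → go left. Place as left child of F.
Insert J: J > G → go right; J < S → go left. Place as left child of S.
Insert M: M > G → go right; M < S → go left; M > J → go right. Place as right child of J.
Insert Q: Q > G → go right; Q < S → go left; Q > J → go right; Q > M → go right. Place as right child of M.
Insert Z: Z > G → go right; Z > S → go right; Z > V → go right. Place as right child of V.
Insert U: U > G → go right; U > S → go right; U < V → go left. Place as left child of V.
Insert H: H > G → go right; H < S → go left; H < J → go left. Place as left child of J.
Insert K: K > G → go right; K < S → go left; K > J → go right; K < M → go left. Place as left child of M.
Insert O: O > G → go right; O < S → go left; O > J → go right; O > M → go right; O < Q → go left. Place as left child of Q.
Insert N: N > G → go right; N < S → go left; N > J → go right; N > M → go right; N < Q → go left; N < O → go left. Place as left child of O.
Insert L: L > G → go right; L < S → go left; L > J → go right; L < M → go left; L > K → go right. Place as right child of K.

C F H L K N O Q M J U Z V S G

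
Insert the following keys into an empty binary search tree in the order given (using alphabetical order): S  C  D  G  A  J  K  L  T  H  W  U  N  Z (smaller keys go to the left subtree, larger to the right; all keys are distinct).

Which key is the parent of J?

S: root
C: left child of S (depth 1)
D: right child of C (depth 2)
G: right child of D (depth 3)
A: left child of C (depth 2)
J: right child of G (depth 4)
K: right child of J (depth 5)
L: right child of K (depth 6)
T: right child of S (depth 1)
H: left child of J (depth 5)
W: right child of T (depth 2)
U: left child of W (depth 3)
N: right child of L (depth 7)
Z: right child of W (depth 3)

G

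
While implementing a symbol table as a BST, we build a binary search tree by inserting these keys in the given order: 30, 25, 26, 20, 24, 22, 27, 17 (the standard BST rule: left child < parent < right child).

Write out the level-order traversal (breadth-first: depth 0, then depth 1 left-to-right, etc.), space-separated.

30: root
25: left child of 30 (depth 1)
26: right child of 25 (depth 2)
20: left child of 25 (depth 2)
24: right child of 20 (depth 3)
22: left child of 24 (depth 4)
27: right child of 26 (depth 3)
17: left child of 20 (depth 3)

30 25 20 26 17 24 27 22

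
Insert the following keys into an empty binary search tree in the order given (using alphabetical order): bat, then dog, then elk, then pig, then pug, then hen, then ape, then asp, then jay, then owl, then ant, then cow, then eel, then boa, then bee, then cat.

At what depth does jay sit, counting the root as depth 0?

bat: root
dog: right child of bat (depth 1)
elk: right child of dog (depth 2)
pig: right child of elk (depth 3)
pug: right child of pig (depth 4)
hen: left child of pig (depth 4)
ape: left child of bat (depth 1)
asp: right child of ape (depth 2)
jay: right child of hen (depth 5)
owl: right child of jay (depth 6)
ant: left child of ape (depth 2)
cow: left child of dog (depth 2)
eel: left child of elk (depth 3)
boa: left child of cow (depth 3)
bee: left child of boa (depth 4)
cat: right child of boa (depth 4)

Path to jay: bat → dog → elk → pig → hen → jay, which is 5 edges.

5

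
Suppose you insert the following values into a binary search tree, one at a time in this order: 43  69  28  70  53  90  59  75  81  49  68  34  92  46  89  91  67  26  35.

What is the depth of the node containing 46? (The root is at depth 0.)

4

43: root
69: right child of 43 (depth 1)
28: left child of 43 (depth 1)
70: right child of 69 (depth 2)
53: left child of 69 (depth 2)
90: right child of 70 (depth 3)
59: right child of 53 (depth 3)
75: left child of 90 (depth 4)
81: right child of 75 (depth 5)
49: left child of 53 (depth 3)
68: right child of 59 (depth 4)
34: right child of 28 (depth 2)
92: right child of 90 (depth 4)
46: left child of 49 (depth 4)
89: right child of 81 (depth 6)
91: left child of 92 (depth 5)
67: left child of 68 (depth 5)
26: left child of 28 (depth 2)
35: right child of 34 (depth 3)

Path to 46: 43 → 69 → 53 → 49 → 46, which is 4 edges.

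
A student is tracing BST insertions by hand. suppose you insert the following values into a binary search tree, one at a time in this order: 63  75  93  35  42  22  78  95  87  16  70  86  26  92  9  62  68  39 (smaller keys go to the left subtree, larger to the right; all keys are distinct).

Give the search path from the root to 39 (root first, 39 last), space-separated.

63 35 42 39

Insert 63: tree is empty, so 63 becomes the root.
Insert 75: 75 > 63 → go right. Place as right child of 63.
Insert 93: 93 > 63 → go right; 93 > 75 → go right. Place as right child of 75.
Insert 35: 35 < 63 → go left. Place as left child of 63.
Insert 42: 42 < 63 → go left; 42 > 35 → go right. Place as right child of 35.
Insert 22: 22 < 63 → go left; 22 < 35 → go left. Place as left child of 35.
Insert 78: 78 > 63 → go right; 78 > 75 → go right; 78 < 93 → go left. Place as left child of 93.
Insert 95: 95 > 63 → go right; 95 > 75 → go right; 95 > 93 → go right. Place as right child of 93.
Insert 87: 87 > 63 → go right; 87 > 75 → go right; 87 < 93 → go left; 87 > 78 → go right. Place as right child of 78.
Insert 16: 16 < 63 → go left; 16 < 35 → go left; 16 < 22 → go left. Place as left child of 22.
Insert 70: 70 > 63 → go right; 70 < 75 → go left. Place as left child of 75.
Insert 86: 86 > 63 → go right; 86 > 75 → go right; 86 < 93 → go left; 86 > 78 → go right; 86 < 87 → go left. Place as left child of 87.
Insert 26: 26 < 63 → go left; 26 < 35 → go left; 26 > 22 → go right. Place as right child of 22.
Insert 92: 92 > 63 → go right; 92 > 75 → go right; 92 < 93 → go left; 92 > 78 → go right; 92 > 87 → go right. Place as right child of 87.
Insert 9: 9 < 63 → go left; 9 < 35 → go left; 9 < 22 → go left; 9 < 16 → go left. Place as left child of 16.
Insert 62: 62 < 63 → go left; 62 > 35 → go right; 62 > 42 → go right. Place as right child of 42.
Insert 68: 68 > 63 → go right; 68 < 75 → go left; 68 < 70 → go left. Place as left child of 70.
Insert 39: 39 < 63 → go left; 39 > 35 → go right; 39 < 42 → go left. Place as left child of 42.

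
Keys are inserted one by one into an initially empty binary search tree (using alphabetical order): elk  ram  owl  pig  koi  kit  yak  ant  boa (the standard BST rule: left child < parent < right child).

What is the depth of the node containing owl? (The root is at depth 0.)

elk: root
ram: right child of elk (depth 1)
owl: left child of ram (depth 2)
pig: right child of owl (depth 3)
koi: left child of owl (depth 3)
kit: left child of koi (depth 4)
yak: right child of ram (depth 2)
ant: left child of elk (depth 1)
boa: right child of ant (depth 2)

Path to owl: elk → ram → owl, which is 2 edges.

2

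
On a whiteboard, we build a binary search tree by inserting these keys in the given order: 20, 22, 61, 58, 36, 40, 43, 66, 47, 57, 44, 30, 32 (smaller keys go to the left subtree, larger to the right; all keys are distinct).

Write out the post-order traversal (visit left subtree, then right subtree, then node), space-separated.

Resulting structure (node: left, right):
  20: L=–, R=22
  22: L=–, R=61
  61: L=58, R=66
  58: L=36, R=–
  36: L=30, R=40
  40: L=–, R=43
  43: L=–, R=47
  66: L=–, R=–
  47: L=44, R=57
  57: L=–, R=–
  44: L=–, R=–
  30: L=–, R=32
  32: L=–, R=–

32 30 44 57 47 43 40 36 58 66 61 22 20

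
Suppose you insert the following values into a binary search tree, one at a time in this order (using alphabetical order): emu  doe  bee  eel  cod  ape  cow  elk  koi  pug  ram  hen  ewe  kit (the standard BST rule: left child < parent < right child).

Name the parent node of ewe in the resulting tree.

emu: root
doe: left child of emu (depth 1)
bee: left child of doe (depth 2)
eel: right child of doe (depth 2)
cod: right child of bee (depth 3)
ape: left child of bee (depth 3)
cow: right child of cod (depth 4)
elk: right child of eel (depth 3)
koi: right child of emu (depth 1)
pug: right child of koi (depth 2)
ram: right child of pug (depth 3)
hen: left child of koi (depth 2)
ewe: left child of hen (depth 3)
kit: right child of hen (depth 3)

hen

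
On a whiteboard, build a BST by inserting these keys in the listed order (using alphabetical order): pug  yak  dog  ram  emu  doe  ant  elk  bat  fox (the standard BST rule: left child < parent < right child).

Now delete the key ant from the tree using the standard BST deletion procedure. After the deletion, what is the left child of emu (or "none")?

pug: root
yak: right child of pug (depth 1)
dog: left child of pug (depth 1)
ram: left child of yak (depth 2)
emu: right child of dog (depth 2)
doe: left child of dog (depth 2)
ant: left child of doe (depth 3)
elk: left child of emu (depth 3)
bat: right child of ant (depth 4)
fox: right child of emu (depth 3)

Delete ant (at most one child — splice it out).
After deletion, emu's left child: elk.

elk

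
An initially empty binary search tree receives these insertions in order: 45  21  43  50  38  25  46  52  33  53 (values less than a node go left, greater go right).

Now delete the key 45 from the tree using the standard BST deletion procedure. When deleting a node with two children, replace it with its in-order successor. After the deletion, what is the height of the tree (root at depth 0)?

Insert 45: tree is empty, so 45 becomes the root.
Insert 21: 21 < 45 → go left. Place as left child of 45.
Insert 43: 43 < 45 → go left; 43 > 21 → go right. Place as right child of 21.
Insert 50: 50 > 45 → go right. Place as right child of 45.
Insert 38: 38 < 45 → go left; 38 > 21 → go right; 38 < 43 → go left. Place as left child of 43.
Insert 25: 25 < 45 → go left; 25 > 21 → go right; 25 < 43 → go left; 25 < 38 → go left. Place as left child of 38.
Insert 46: 46 > 45 → go right; 46 < 50 → go left. Place as left child of 50.
Insert 52: 52 > 45 → go right; 52 > 50 → go right. Place as right child of 50.
Insert 33: 33 < 45 → go left; 33 > 21 → go right; 33 < 43 → go left; 33 < 38 → go left; 33 > 25 → go right. Place as right child of 25.
Insert 53: 53 > 45 → go right; 53 > 50 → go right; 53 > 52 → go right. Place as right child of 52.

Delete 45 (two children — replace with in-order successor).
After deletion, deepest node is 33 at depth 5.

5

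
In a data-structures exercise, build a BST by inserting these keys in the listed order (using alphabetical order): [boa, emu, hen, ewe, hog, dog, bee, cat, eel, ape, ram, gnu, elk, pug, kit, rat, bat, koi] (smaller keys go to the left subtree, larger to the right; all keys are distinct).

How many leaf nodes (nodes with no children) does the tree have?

6

Resulting structure (node: left, right):
  boa: L=bee, R=emu
  emu: L=dog, R=hen
  hen: L=ewe, R=hog
  ewe: L=–, R=gnu
  hog: L=–, R=ram
  dog: L=cat, R=eel
  bee: L=ape, R=–
  cat: L=–, R=–
  eel: L=–, R=elk
  ape: L=–, R=bat
  ram: L=pug, R=rat
  gnu: L=–, R=–
  elk: L=–, R=–
  pug: L=kit, R=–
  kit: L=–, R=koi
  rat: L=–, R=–
  bat: L=–, R=–
  koi: L=–, R=–

Leaves: bat, cat, elk, gnu, koi, rat — 6 in total.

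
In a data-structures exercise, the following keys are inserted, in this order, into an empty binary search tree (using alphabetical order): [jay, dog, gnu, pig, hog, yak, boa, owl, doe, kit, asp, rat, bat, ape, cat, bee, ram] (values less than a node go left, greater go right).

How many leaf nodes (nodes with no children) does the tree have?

Insert jay: tree is empty, so jay becomes the root.
Insert dog: dog < jay → go left. Place as left child of jay.
Insert gnu: gnu < jay → go left; gnu > dog → go right. Place as right child of dog.
Insert pig: pig > jay → go right. Place as right child of jay.
Insert hog: hog < jay → go left; hog > dog → go right; hog > gnu → go right. Place as right child of gnu.
Insert yak: yak > jay → go right; yak > pig → go right. Place as right child of pig.
Insert boa: boa < jay → go left; boa < dog → go left. Place as left child of dog.
Insert owl: owl > jay → go right; owl < pig → go left. Place as left child of pig.
Insert doe: doe < jay → go left; doe < dog → go left; doe > boa → go right. Place as right child of boa.
Insert kit: kit > jay → go right; kit < pig → go left; kit < owl → go left. Place as left child of owl.
Insert asp: asp < jay → go left; asp < dog → go left; asp < boa → go left. Place as left child of boa.
Insert rat: rat > jay → go right; rat > pig → go right; rat < yak → go left. Place as left child of yak.
Insert bat: bat < jay → go left; bat < dog → go left; bat < boa → go left; bat > asp → go right. Place as right child of asp.
Insert ape: ape < jay → go left; ape < dog → go left; ape < boa → go left; ape < asp → go left. Place as left child of asp.
Insert cat: cat < jay → go left; cat < dog → go left; cat > boa → go right; cat < doe → go left. Place as left child of doe.
Insert bee: bee < jay → go left; bee < dog → go left; bee < boa → go left; bee > asp → go right; bee > bat → go right. Place as right child of bat.
Insert ram: ram > jay → go right; ram > pig → go right; ram < yak → go left; ram < rat → go left. Place as left child of rat.

Leaves: ape, bee, cat, hog, kit, ram — 6 in total.

6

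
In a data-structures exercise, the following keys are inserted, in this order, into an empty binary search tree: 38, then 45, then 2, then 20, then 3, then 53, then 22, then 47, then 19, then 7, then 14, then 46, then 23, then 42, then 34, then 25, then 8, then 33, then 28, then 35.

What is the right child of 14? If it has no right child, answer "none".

Insert 38: tree is empty, so 38 becomes the root.
Insert 45: 45 > 38 → go right. Place as right child of 38.
Insert 2: 2 < 38 → go left. Place as left child of 38.
Insert 20: 20 < 38 → go left; 20 > 2 → go right. Place as right child of 2.
Insert 3: 3 < 38 → go left; 3 > 2 → go right; 3 < 20 → go left. Place as left child of 20.
Insert 53: 53 > 38 → go right; 53 > 45 → go right. Place as right child of 45.
Insert 22: 22 < 38 → go left; 22 > 2 → go right; 22 > 20 → go right. Place as right child of 20.
Insert 47: 47 > 38 → go right; 47 > 45 → go right; 47 < 53 → go left. Place as left child of 53.
Insert 19: 19 < 38 → go left; 19 > 2 → go right; 19 < 20 → go left; 19 > 3 → go right. Place as right child of 3.
Insert 7: 7 < 38 → go left; 7 > 2 → go right; 7 < 20 → go left; 7 > 3 → go right; 7 < 19 → go left. Place as left child of 19.
Insert 14: 14 < 38 → go left; 14 > 2 → go right; 14 < 20 → go left; 14 > 3 → go right; 14 < 19 → go left; 14 > 7 → go right. Place as right child of 7.
Insert 46: 46 > 38 → go right; 46 > 45 → go right; 46 < 53 → go left; 46 < 47 → go left. Place as left child of 47.
Insert 23: 23 < 38 → go left; 23 > 2 → go right; 23 > 20 → go right; 23 > 22 → go right. Place as right child of 22.
Insert 42: 42 > 38 → go right; 42 < 45 → go left. Place as left child of 45.
Insert 34: 34 < 38 → go left; 34 > 2 → go right; 34 > 20 → go right; 34 > 22 → go right; 34 > 23 → go right. Place as right child of 23.
Insert 25: 25 < 38 → go left; 25 > 2 → go right; 25 > 20 → go right; 25 > 22 → go right; 25 > 23 → go right; 25 < 34 → go left. Place as left child of 34.
Insert 8: 8 < 38 → go left; 8 > 2 → go right; 8 < 20 → go left; 8 > 3 → go right; 8 < 19 → go left; 8 > 7 → go right; 8 < 14 → go left. Place as left child of 14.
Insert 33: 33 < 38 → go left; 33 > 2 → go right; 33 > 20 → go right; 33 > 22 → go right; 33 > 23 → go right; 33 < 34 → go left; 33 > 25 → go right. Place as right child of 25.
Insert 28: 28 < 38 → go left; 28 > 2 → go right; 28 > 20 → go right; 28 > 22 → go right; 28 > 23 → go right; 28 < 34 → go left; 28 > 25 → go right; 28 < 33 → go left. Place as left child of 33.
Insert 35: 35 < 38 → go left; 35 > 2 → go right; 35 > 20 → go right; 35 > 22 → go right; 35 > 23 → go right; 35 > 34 → go right. Place as right child of 34.

none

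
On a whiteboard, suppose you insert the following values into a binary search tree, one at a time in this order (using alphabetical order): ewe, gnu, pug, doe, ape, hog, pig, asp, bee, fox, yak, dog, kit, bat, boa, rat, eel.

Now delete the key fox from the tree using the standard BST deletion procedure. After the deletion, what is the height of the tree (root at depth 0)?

ewe: root
gnu: right child of ewe (depth 1)
pug: right child of gnu (depth 2)
doe: left child of ewe (depth 1)
ape: left child of doe (depth 2)
hog: left child of pug (depth 3)
pig: right child of hog (depth 4)
asp: right child of ape (depth 3)
bee: right child of asp (depth 4)
fox: left child of gnu (depth 2)
yak: right child of pug (depth 3)
dog: right child of doe (depth 2)
kit: left child of pig (depth 5)
bat: left child of bee (depth 5)
boa: right child of bee (depth 5)
rat: left child of yak (depth 4)
eel: right child of dog (depth 3)

Delete fox (at most one child — splice it out).
After deletion, deepest node is kit at depth 5.

5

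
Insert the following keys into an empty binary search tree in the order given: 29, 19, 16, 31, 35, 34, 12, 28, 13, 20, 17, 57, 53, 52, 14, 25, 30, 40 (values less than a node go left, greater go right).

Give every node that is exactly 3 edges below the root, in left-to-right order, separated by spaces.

12 17 20 34 57

Resulting structure (node: left, right):
  29: L=19, R=31
  19: L=16, R=28
  16: L=12, R=17
  31: L=30, R=35
  35: L=34, R=57
  34: L=–, R=–
  12: L=–, R=13
  28: L=20, R=–
  13: L=–, R=14
  20: L=–, R=25
  17: L=–, R=–
  57: L=53, R=–
  53: L=52, R=–
  52: L=40, R=–
  14: L=–, R=–
  25: L=–, R=–
  30: L=–, R=–
  40: L=–, R=–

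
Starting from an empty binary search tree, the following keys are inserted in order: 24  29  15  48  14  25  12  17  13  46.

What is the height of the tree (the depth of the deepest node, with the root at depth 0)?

4

Resulting structure (node: left, right):
  24: L=15, R=29
  29: L=25, R=48
  15: L=14, R=17
  48: L=46, R=–
  14: L=12, R=–
  25: L=–, R=–
  12: L=–, R=13
  17: L=–, R=–
  13: L=–, R=–
  46: L=–, R=–

The deepest node is 13 at depth 4.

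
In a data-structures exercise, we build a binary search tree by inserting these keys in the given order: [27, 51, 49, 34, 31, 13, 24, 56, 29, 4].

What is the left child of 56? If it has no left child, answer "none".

none

Resulting structure (node: left, right):
  27: L=13, R=51
  51: L=49, R=56
  49: L=34, R=–
  34: L=31, R=–
  31: L=29, R=–
  13: L=4, R=24
  24: L=–, R=–
  56: L=–, R=–
  29: L=–, R=–
  4: L=–, R=–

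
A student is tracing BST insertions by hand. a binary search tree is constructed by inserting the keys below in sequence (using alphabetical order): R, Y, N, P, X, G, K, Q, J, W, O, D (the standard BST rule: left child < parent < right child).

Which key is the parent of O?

Insert R: tree is empty, so R becomes the root.
Insert Y: Y > R → go right. Place as right child of R.
Insert N: N < R → go left. Place as left child of R.
Insert P: P < R → go left; P > N → go right. Place as right child of N.
Insert X: X > R → go right; X < Y → go left. Place as left child of Y.
Insert G: G < R → go left; G < N → go left. Place as left child of N.
Insert K: K < R → go left; K < N → go left; K > G → go right. Place as right child of G.
Insert Q: Q < R → go left; Q > N → go right; Q > P → go right. Place as right child of P.
Insert J: J < R → go left; J < N → go left; J > G → go right; J < K → go left. Place as left child of K.
Insert W: W > R → go right; W < Y → go left; W < X → go left. Place as left child of X.
Insert O: O < R → go left; O > N → go right; O < P → go left. Place as left child of P.
Insert D: D < R → go left; D < N → go left; D < G → go left. Place as left child of G.

P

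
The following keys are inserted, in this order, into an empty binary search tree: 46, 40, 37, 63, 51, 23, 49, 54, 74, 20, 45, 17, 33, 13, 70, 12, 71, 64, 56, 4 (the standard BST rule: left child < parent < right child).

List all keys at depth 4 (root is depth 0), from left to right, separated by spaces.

20 33 56 64 71

46: root
40: left child of 46 (depth 1)
37: left child of 40 (depth 2)
63: right child of 46 (depth 1)
51: left child of 63 (depth 2)
23: left child of 37 (depth 3)
49: left child of 51 (depth 3)
54: right child of 51 (depth 3)
74: right child of 63 (depth 2)
20: left child of 23 (depth 4)
45: right child of 40 (depth 2)
17: left child of 20 (depth 5)
33: right child of 23 (depth 4)
13: left child of 17 (depth 6)
70: left child of 74 (depth 3)
12: left child of 13 (depth 7)
71: right child of 70 (depth 4)
64: left child of 70 (depth 4)
56: right child of 54 (depth 4)
4: left child of 12 (depth 8)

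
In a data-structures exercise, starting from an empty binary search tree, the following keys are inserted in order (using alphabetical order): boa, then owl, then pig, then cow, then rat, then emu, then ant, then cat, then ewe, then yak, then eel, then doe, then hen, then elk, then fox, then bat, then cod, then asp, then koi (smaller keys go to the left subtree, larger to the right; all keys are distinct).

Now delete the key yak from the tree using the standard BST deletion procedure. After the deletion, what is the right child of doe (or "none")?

none

Resulting structure (node: left, right):
  boa: L=ant, R=owl
  owl: L=cow, R=pig
  pig: L=–, R=rat
  cow: L=cat, R=emu
  rat: L=–, R=yak
  emu: L=eel, R=ewe
  ant: L=–, R=bat
  cat: L=–, R=cod
  ewe: L=–, R=hen
  yak: L=–, R=–
  eel: L=doe, R=elk
  doe: L=–, R=–
  hen: L=fox, R=koi
  elk: L=–, R=–
  fox: L=–, R=–
  bat: L=asp, R=–
  cod: L=–, R=–
  asp: L=–, R=–
  koi: L=–, R=–

Delete yak (at most one child — splice it out).
After deletion, doe's right child: none.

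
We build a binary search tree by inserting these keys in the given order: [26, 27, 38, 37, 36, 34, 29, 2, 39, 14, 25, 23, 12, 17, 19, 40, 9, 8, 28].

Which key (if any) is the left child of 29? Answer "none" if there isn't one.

28

Insert 26: tree is empty, so 26 becomes the root.
Insert 27: 27 > 26 → go right. Place as right child of 26.
Insert 38: 38 > 26 → go right; 38 > 27 → go right. Place as right child of 27.
Insert 37: 37 > 26 → go right; 37 > 27 → go right; 37 < 38 → go left. Place as left child of 38.
Insert 36: 36 > 26 → go right; 36 > 27 → go right; 36 < 38 → go left; 36 < 37 → go left. Place as left child of 37.
Insert 34: 34 > 26 → go right; 34 > 27 → go right; 34 < 38 → go left; 34 < 37 → go left; 34 < 36 → go left. Place as left child of 36.
Insert 29: 29 > 26 → go right; 29 > 27 → go right; 29 < 38 → go left; 29 < 37 → go left; 29 < 36 → go left; 29 < 34 → go left. Place as left child of 34.
Insert 2: 2 < 26 → go left. Place as left child of 26.
Insert 39: 39 > 26 → go right; 39 > 27 → go right; 39 > 38 → go right. Place as right child of 38.
Insert 14: 14 < 26 → go left; 14 > 2 → go right. Place as right child of 2.
Insert 25: 25 < 26 → go left; 25 > 2 → go right; 25 > 14 → go right. Place as right child of 14.
Insert 23: 23 < 26 → go left; 23 > 2 → go right; 23 > 14 → go right; 23 < 25 → go left. Place as left child of 25.
Insert 12: 12 < 26 → go left; 12 > 2 → go right; 12 < 14 → go left. Place as left child of 14.
Insert 17: 17 < 26 → go left; 17 > 2 → go right; 17 > 14 → go right; 17 < 25 → go left; 17 < 23 → go left. Place as left child of 23.
Insert 19: 19 < 26 → go left; 19 > 2 → go right; 19 > 14 → go right; 19 < 25 → go left; 19 < 23 → go left; 19 > 17 → go right. Place as right child of 17.
Insert 40: 40 > 26 → go right; 40 > 27 → go right; 40 > 38 → go right; 40 > 39 → go right. Place as right child of 39.
Insert 9: 9 < 26 → go left; 9 > 2 → go right; 9 < 14 → go left; 9 < 12 → go left. Place as left child of 12.
Insert 8: 8 < 26 → go left; 8 > 2 → go right; 8 < 14 → go left; 8 < 12 → go left; 8 < 9 → go left. Place as left child of 9.
Insert 28: 28 > 26 → go right; 28 > 27 → go right; 28 < 38 → go left; 28 < 37 → go left; 28 < 36 → go left; 28 < 34 → go left; 28 < 29 → go left. Place as left child of 29.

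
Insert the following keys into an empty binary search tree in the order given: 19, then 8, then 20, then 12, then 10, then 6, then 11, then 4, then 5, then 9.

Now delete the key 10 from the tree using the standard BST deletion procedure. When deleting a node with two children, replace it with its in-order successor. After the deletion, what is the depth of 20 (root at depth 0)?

Insert 19: tree is empty, so 19 becomes the root.
Insert 8: 8 < 19 → go left. Place as left child of 19.
Insert 20: 20 > 19 → go right. Place as right child of 19.
Insert 12: 12 < 19 → go left; 12 > 8 → go right. Place as right child of 8.
Insert 10: 10 < 19 → go left; 10 > 8 → go right; 10 < 12 → go left. Place as left child of 12.
Insert 6: 6 < 19 → go left; 6 < 8 → go left. Place as left child of 8.
Insert 11: 11 < 19 → go left; 11 > 8 → go right; 11 < 12 → go left; 11 > 10 → go right. Place as right child of 10.
Insert 4: 4 < 19 → go left; 4 < 8 → go left; 4 < 6 → go left. Place as left child of 6.
Insert 5: 5 < 19 → go left; 5 < 8 → go left; 5 < 6 → go left; 5 > 4 → go right. Place as right child of 4.
Insert 9: 9 < 19 → go left; 9 > 8 → go right; 9 < 12 → go left; 9 < 10 → go left. Place as left child of 10.

Delete 10 (two children — replace with in-order successor).
After deletion, path to 20: 19 → 20.

1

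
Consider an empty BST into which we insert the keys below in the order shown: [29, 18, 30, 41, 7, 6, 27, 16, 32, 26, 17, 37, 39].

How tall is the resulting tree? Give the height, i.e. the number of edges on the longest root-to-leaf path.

29: root
18: left child of 29 (depth 1)
30: right child of 29 (depth 1)
41: right child of 30 (depth 2)
7: left child of 18 (depth 2)
6: left child of 7 (depth 3)
27: right child of 18 (depth 2)
16: right child of 7 (depth 3)
32: left child of 41 (depth 3)
26: left child of 27 (depth 3)
17: right child of 16 (depth 4)
37: right child of 32 (depth 4)
39: right child of 37 (depth 5)

The deepest node is 39 at depth 5.

5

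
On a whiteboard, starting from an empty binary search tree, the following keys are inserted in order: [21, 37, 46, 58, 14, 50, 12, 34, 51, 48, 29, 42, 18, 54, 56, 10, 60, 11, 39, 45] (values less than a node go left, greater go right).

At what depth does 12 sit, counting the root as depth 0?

2

Insert 21: tree is empty, so 21 becomes the root.
Insert 37: 37 > 21 → go right. Place as right child of 21.
Insert 46: 46 > 21 → go right; 46 > 37 → go right. Place as right child of 37.
Insert 58: 58 > 21 → go right; 58 > 37 → go right; 58 > 46 → go right. Place as right child of 46.
Insert 14: 14 < 21 → go left. Place as left child of 21.
Insert 50: 50 > 21 → go right; 50 > 37 → go right; 50 > 46 → go right; 50 < 58 → go left. Place as left child of 58.
Insert 12: 12 < 21 → go left; 12 < 14 → go left. Place as left child of 14.
Insert 34: 34 > 21 → go right; 34 < 37 → go left. Place as left child of 37.
Insert 51: 51 > 21 → go right; 51 > 37 → go right; 51 > 46 → go right; 51 < 58 → go left; 51 > 50 → go right. Place as right child of 50.
Insert 48: 48 > 21 → go right; 48 > 37 → go right; 48 > 46 → go right; 48 < 58 → go left; 48 < 50 → go left. Place as left child of 50.
Insert 29: 29 > 21 → go right; 29 < 37 → go left; 29 < 34 → go left. Place as left child of 34.
Insert 42: 42 > 21 → go right; 42 > 37 → go right; 42 < 46 → go left. Place as left child of 46.
Insert 18: 18 < 21 → go left; 18 > 14 → go right. Place as right child of 14.
Insert 54: 54 > 21 → go right; 54 > 37 → go right; 54 > 46 → go right; 54 < 58 → go left; 54 > 50 → go right; 54 > 51 → go right. Place as right child of 51.
Insert 56: 56 > 21 → go right; 56 > 37 → go right; 56 > 46 → go right; 56 < 58 → go left; 56 > 50 → go right; 56 > 51 → go right; 56 > 54 → go right. Place as right child of 54.
Insert 10: 10 < 21 → go left; 10 < 14 → go left; 10 < 12 → go left. Place as left child of 12.
Insert 60: 60 > 21 → go right; 60 > 37 → go right; 60 > 46 → go right; 60 > 58 → go right. Place as right child of 58.
Insert 11: 11 < 21 → go left; 11 < 14 → go left; 11 < 12 → go left; 11 > 10 → go right. Place as right child of 10.
Insert 39: 39 > 21 → go right; 39 > 37 → go right; 39 < 46 → go left; 39 < 42 → go left. Place as left child of 42.
Insert 45: 45 > 21 → go right; 45 > 37 → go right; 45 < 46 → go left; 45 > 42 → go right. Place as right child of 42.

Path to 12: 21 → 14 → 12, which is 2 edges.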